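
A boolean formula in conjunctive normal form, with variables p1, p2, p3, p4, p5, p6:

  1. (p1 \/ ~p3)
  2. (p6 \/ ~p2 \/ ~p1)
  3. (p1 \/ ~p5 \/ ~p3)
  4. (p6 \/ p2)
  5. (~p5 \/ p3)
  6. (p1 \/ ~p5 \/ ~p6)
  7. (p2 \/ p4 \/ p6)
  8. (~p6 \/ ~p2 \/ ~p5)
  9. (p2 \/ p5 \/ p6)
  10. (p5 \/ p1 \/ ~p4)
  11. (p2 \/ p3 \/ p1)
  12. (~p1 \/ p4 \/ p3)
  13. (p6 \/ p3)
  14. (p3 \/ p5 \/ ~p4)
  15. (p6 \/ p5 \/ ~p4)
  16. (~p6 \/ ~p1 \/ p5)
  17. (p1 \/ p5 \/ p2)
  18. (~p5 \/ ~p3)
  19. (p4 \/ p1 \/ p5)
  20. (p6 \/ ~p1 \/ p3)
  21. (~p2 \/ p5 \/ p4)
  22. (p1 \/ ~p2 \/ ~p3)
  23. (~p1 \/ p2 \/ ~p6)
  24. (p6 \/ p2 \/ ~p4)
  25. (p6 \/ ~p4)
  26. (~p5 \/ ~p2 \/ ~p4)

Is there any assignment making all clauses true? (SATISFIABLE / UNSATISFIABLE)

p5 = True:
  propagation gives p3=True; an empty clause results — contradiction.
p5 = False:
  p1 = True:
    propagation gives p6=False, p2=False; an empty clause results — contradiction.
  p1 = False:
    propagation gives p3=False, p4=False; an empty clause results — contradiction.
Every branch closes, so no satisfying assignment exists.

UNSATISFIABLE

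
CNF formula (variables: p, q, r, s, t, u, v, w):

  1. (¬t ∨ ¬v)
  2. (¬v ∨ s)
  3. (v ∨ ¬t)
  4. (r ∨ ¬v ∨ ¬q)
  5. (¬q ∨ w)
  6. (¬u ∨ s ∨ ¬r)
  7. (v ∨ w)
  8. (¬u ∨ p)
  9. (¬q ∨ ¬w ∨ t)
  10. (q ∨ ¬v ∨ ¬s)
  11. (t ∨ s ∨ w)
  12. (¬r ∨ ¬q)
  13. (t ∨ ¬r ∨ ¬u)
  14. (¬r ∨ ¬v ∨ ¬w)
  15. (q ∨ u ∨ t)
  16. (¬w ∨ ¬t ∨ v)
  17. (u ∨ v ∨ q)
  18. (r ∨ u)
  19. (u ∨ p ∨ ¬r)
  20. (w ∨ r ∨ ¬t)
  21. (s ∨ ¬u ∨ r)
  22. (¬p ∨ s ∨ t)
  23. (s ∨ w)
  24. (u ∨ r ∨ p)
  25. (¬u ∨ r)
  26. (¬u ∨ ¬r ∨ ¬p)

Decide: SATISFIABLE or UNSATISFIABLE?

r = True:
  v = True:
    propagation gives t=False, s=True; an empty clause results — contradiction.
  v = False:
    propagation gives t=False, w=True, u=False; an empty clause results — contradiction.
r = False:
  propagation gives u=True; an empty clause results — contradiction.
Every branch closes, so no satisfying assignment exists.

UNSATISFIABLE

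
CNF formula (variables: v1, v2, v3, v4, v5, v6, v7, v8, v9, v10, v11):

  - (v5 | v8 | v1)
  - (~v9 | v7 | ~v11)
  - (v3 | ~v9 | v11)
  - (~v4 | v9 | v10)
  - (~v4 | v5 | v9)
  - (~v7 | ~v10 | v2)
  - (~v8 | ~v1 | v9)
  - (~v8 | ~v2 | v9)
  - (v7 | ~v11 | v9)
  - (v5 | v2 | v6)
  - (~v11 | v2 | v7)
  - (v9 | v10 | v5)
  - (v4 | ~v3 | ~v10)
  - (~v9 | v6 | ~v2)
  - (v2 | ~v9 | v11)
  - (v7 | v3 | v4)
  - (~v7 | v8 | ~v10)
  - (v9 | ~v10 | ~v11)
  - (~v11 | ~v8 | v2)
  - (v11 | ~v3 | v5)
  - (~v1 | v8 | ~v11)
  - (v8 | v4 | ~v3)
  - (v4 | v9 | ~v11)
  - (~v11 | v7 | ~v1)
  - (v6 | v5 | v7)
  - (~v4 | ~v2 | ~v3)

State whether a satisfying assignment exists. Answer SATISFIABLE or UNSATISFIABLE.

SATISFIABLE

Pure literal: v5 appears only positively; assign v5 = True.
Set v1 = False and propagate.
Set v2 = False and propagate.
For the remaining variables, v3 = False, v4 = True, v6 = False, v7 = False, v8 = False, v9 = False, v10 = True, v11 = False works.
Every clause has at least one true literal under this assignment.
So v1=False, v2=False, v3=False, v4=True, v5=True, v6=False, v7=False, v8=False, v9=False, v10=True, v11=False is a satisfying assignment.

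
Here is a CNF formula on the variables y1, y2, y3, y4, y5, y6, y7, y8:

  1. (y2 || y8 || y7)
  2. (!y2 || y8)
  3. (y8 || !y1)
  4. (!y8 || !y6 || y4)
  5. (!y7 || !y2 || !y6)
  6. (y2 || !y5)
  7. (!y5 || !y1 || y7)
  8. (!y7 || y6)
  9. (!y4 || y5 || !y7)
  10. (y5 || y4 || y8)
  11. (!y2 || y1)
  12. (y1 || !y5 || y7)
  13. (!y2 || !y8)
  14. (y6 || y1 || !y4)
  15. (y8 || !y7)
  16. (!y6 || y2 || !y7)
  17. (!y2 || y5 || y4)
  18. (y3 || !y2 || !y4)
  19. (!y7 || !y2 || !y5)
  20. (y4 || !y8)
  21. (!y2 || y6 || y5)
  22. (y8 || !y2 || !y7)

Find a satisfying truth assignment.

Branch on y1: take y1 = False.
  then y2 is forced to False.
  then y5 is forced to False.
Try y4 = True.
  then y7 is forced to False.
  then y8 is forced to True.
  then y6 is forced to True.
y3 is now unconstrained; take y3 = False.
Every clause has at least one true literal under this assignment.

y1 = False  y2 = False  y3 = False  y4 = True  y5 = False  y6 = True  y7 = False  y8 = True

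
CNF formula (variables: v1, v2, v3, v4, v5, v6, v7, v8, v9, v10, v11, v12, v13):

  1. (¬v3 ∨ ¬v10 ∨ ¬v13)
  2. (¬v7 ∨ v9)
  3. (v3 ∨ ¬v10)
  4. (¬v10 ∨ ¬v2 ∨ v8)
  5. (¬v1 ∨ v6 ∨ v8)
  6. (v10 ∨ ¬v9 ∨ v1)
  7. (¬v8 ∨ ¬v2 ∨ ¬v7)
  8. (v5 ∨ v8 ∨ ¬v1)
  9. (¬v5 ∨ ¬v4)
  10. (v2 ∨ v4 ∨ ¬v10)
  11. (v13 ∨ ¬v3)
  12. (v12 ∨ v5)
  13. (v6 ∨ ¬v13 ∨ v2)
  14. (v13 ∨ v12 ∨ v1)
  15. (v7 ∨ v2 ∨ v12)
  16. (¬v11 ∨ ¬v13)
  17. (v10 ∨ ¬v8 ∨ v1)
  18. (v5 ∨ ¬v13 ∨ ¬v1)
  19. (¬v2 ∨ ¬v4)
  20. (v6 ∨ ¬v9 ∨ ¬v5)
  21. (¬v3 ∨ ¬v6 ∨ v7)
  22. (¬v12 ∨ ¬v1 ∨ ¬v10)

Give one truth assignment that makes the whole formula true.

v1=T  v2=T  v3=F  v4=F  v5=T  v6=T  v7=F  v8=F  v9=T  v10=F  v11=T  v12=F  v13=F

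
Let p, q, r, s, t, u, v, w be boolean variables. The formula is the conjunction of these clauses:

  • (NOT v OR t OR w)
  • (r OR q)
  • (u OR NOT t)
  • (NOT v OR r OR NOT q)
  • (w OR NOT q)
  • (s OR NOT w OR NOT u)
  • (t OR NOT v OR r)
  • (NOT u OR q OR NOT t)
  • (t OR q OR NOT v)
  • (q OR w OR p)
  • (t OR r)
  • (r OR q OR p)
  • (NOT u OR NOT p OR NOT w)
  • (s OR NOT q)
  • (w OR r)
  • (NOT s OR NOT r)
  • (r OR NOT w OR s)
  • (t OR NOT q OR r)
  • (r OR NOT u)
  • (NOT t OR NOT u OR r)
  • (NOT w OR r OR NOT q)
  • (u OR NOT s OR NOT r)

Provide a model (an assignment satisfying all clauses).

v occurs only negated in the remaining clauses — set v = False.
Set p = False and propagate.
Branch on q: take q = False.
  then r is forced to True.
  then w is forced to True.
  then s is forced to False.
  then u is forced to False.
  then t is forced to False.

p=F, q=F, r=T, s=F, t=F, u=F, v=F, w=T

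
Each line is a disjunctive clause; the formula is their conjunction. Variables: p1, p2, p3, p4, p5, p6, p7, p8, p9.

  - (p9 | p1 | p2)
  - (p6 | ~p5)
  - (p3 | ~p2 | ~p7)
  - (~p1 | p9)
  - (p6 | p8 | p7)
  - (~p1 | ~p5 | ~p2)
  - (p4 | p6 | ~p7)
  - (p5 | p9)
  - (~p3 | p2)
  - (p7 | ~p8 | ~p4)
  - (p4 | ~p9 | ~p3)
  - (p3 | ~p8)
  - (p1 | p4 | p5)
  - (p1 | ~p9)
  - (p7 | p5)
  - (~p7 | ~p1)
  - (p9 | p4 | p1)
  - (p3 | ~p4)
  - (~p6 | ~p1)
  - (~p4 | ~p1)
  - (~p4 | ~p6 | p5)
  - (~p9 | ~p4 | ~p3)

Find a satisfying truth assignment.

p1 = 0  p2 = 1  p3 = 1  p4 = 1  p5 = 1  p6 = 1  p7 = 1  p8 = 1  p9 = 0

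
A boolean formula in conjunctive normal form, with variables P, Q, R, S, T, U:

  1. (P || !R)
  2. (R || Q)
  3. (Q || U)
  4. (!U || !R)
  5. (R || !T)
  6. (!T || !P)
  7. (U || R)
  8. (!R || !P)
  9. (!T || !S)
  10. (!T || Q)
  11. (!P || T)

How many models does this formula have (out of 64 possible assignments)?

2

The models are:
  P=0 Q=1 R=0 S=0 T=0 U=1
  P=0 Q=1 R=0 S=1 T=0 U=1
That's 2 in total.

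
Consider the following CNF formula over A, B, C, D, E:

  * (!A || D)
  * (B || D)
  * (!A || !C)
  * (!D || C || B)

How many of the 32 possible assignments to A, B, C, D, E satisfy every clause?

Case analysis on D and A:
  D=T, A=T: remaining (B,C,E) ∈ {(T,F,F); (T,F,T)} — 2.
  D=T, A=F: E free; 3 ways for (B,C) × 2^1 = 6.
  D=F, A=T: a clause becomes empty — 0.
  D=F, A=F: remaining (B,C,E) ∈ {(T,F,F); (T,F,T); (T,T,F); (T,T,T)} — 4.
Total: 2 + 6 + 0 + 4 = 12.

12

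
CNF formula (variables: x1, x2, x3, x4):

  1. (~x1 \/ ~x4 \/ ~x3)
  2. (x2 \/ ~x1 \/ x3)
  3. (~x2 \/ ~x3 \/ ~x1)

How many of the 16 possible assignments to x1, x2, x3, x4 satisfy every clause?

Split on x1, then x3.
  x1=1, x3=1: remaining (x2,x4) ∈ {(0,0)} — 1.
  x1=1, x3=0: remaining (x2,x4) ∈ {(1,0); (1,1)} — 2.
  x1=0, x3=1: remaining (x2,x4) ∈ {(0,0); (0,1); (1,0); (1,1)} — 4.
  x1=0, x3=0: remaining (x2,x4) ∈ {(0,0); (0,1); (1,0); (1,1)} — 4.
Total: 1 + 2 + 4 + 4 = 11.

11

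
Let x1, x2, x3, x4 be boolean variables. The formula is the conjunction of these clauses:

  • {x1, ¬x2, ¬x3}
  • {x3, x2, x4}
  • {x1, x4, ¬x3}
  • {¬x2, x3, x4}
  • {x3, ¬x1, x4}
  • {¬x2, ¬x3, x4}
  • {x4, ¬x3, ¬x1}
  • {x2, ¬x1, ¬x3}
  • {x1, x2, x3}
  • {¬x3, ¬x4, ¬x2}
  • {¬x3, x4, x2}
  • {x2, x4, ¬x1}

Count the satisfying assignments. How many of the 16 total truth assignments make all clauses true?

Satisfying assignments:
  x1=F x2=F x3=T x4=T
  x1=F x2=T x3=F x4=T
  x1=T x2=F x3=F x4=T
  x1=T x2=T x3=F x4=T
That's 4 in total.

4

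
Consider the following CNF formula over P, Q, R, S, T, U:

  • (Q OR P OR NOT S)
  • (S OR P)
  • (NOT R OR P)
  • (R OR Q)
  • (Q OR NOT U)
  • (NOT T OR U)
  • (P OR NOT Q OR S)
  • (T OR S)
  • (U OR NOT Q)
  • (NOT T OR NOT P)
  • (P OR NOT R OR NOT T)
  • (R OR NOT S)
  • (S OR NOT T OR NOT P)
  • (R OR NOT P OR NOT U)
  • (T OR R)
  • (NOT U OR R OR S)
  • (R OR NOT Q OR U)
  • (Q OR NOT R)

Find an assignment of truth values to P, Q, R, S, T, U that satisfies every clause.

P=T  Q=T  R=T  S=T  T=F  U=T

Check each clause:
  1. (NOT S OR P OR Q) — P is true.
  2. (P OR S) — P is true.
  3. (NOT R OR P) — P is true.
  4. (R OR Q) — Q is true.
  5. (NOT U OR Q) — Q is true.
  6. (U OR NOT T) — NOT T is true.
  7. (S OR P OR NOT Q) — P is true.
  8. (S OR T) — S is true.
  9. (U OR NOT Q) — U is true.
  10. (NOT T OR NOT P) — NOT T is true.
  11. (NOT T OR P OR NOT R) — P is true.
  12. (R OR NOT S) — R is true.
  13. (NOT T OR S OR NOT P) — NOT T is true.
  14. (R OR NOT P OR NOT U) — R is true.
  15. (T OR R) — R is true.
  16. (NOT U OR R OR S) — R is true.
  17. (NOT Q OR U OR R) — R is true.
  18. (Q OR NOT R) — Q is true.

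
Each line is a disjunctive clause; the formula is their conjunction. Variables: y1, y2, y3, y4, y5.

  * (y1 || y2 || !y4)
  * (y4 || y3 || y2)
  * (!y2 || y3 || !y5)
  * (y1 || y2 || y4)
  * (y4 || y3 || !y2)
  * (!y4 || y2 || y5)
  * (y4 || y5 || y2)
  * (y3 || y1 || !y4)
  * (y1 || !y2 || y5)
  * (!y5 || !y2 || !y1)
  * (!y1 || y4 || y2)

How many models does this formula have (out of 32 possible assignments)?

7

The models are:
  y1=F y2=T y3=T y4=F y5=T
  y1=F y2=T y3=T y4=T y5=T
  y1=T y2=F y3=F y4=T y5=T
  y1=T y2=F y3=T y4=T y5=T
  y1=T y2=T y3=F y4=T y5=F
  y1=T y2=T y3=T y4=F y5=F
  y1=T y2=T y3=T y4=T y5=F
Count: 7.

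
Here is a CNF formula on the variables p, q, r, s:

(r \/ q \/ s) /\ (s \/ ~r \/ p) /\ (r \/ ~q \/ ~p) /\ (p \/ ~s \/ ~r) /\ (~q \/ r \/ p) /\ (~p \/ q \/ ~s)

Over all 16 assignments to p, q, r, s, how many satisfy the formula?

4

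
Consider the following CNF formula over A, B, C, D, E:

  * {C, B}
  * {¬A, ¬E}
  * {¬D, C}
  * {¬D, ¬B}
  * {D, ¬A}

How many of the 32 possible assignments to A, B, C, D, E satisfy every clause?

9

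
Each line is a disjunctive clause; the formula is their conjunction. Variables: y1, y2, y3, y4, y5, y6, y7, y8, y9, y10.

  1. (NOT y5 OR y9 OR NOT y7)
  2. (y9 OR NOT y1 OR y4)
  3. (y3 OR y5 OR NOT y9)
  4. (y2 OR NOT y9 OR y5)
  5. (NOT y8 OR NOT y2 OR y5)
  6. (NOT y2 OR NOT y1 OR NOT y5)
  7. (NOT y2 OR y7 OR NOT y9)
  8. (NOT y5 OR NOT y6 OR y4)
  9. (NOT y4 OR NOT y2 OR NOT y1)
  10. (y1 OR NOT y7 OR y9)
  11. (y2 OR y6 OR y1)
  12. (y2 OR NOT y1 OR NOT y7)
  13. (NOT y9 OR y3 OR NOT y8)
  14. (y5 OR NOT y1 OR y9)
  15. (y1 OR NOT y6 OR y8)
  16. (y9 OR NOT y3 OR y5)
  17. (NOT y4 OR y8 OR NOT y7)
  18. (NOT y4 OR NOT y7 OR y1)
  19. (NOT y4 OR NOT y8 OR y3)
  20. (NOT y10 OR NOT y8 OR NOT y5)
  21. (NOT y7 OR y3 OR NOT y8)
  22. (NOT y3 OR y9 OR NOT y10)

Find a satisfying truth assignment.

Branch on y1: take y1 = True.
The remaining clauses are satisfied by y2 = False, y3 = True, y4 = True, y5 = True, y6 = True, y7 = False, y8 = False, y9 = True, y10 = True.
Every clause has at least one true literal under this assignment.

y1 = T  y2 = F  y3 = T  y4 = T  y5 = T  y6 = T  y7 = F  y8 = F  y9 = T  y10 = T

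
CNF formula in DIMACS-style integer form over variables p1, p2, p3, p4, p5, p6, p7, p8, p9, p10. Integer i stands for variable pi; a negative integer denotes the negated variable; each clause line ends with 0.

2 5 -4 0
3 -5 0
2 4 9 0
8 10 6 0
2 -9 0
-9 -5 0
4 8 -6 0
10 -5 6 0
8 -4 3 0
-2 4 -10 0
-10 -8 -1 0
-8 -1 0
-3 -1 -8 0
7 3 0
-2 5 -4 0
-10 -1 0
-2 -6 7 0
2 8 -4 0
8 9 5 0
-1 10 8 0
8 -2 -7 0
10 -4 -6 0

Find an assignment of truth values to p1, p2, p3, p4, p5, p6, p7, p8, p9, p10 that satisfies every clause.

p1=False, p2=False, p3=True, p4=True, p5=True, p6=False, p7=True, p8=True, p9=False, p10=True

p1 occurs only negated in the remaining clauses — set p1 = False.
Set p2 = False and propagate.
  then p9 is forced to False.
  then p4 is forced to True.
  then p5 is forced to True.
  then p3 is forced to True.
  then p8 is forced to True.
The remaining clauses are satisfied by p6 = False, p7 = True, p10 = True.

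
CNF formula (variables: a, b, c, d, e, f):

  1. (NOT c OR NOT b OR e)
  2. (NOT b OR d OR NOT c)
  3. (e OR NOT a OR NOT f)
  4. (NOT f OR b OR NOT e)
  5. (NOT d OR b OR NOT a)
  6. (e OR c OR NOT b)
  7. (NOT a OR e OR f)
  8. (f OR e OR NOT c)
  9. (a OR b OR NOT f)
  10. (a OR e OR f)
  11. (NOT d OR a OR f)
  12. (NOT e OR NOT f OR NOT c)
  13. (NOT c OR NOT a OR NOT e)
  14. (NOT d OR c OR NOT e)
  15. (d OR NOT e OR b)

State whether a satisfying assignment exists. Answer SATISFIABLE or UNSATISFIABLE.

SATISFIABLE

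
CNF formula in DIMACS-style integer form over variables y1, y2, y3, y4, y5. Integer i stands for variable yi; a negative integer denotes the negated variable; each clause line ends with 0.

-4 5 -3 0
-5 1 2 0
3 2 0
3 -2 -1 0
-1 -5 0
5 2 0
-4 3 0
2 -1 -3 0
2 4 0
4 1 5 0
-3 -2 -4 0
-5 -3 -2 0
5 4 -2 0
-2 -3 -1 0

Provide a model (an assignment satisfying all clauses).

y1=F  y2=T  y3=F  y4=F  y5=T

Check each clause:
  1. {¬y4, ¬y3, y5} — y5 is true.
  2. {¬y5, y1, y2} — y2 is true.
  3. {y3, y2} — y2 is true.
  4. {¬y1, ¬y2, y3} — ¬y1 is true.
  5. {¬y1, ¬y5} — ¬y1 is true.
  6. {y5, y2} — y2 is true.
  7. {y3, ¬y4} — ¬y4 is true.
  8. {y2, ¬y3, ¬y1} — y2 is true.
  9. {y4, y2} — y2 is true.
  10. {y5, y1, y4} — y5 is true.
  11. {¬y2, ¬y4, ¬y3} — ¬y4 is true.
  12. {¬y2, ¬y5, ¬y3} — ¬y3 is true.
  13. {y4, y5, ¬y2} — y5 is true.
  14. {¬y3, ¬y2, ¬y1} — ¬y3 is true.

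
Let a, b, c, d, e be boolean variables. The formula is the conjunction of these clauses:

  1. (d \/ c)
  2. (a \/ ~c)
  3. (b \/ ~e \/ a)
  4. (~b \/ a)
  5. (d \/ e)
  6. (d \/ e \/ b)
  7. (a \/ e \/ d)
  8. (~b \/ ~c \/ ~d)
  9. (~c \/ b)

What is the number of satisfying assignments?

The models are:
  a=F b=F c=F d=T e=F
  a=T b=F c=F d=T e=F
  a=T b=F c=F d=T e=T
  a=T b=T c=F d=T e=F
  a=T b=T c=F d=T e=T
  a=T b=T c=T d=F e=T
Count: 6.

6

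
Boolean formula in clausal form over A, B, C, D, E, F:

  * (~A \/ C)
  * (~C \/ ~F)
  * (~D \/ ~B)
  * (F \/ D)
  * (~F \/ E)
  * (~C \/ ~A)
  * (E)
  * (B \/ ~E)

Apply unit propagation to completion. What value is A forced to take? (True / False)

(E) stands alone — E = True.
From (B \/ ~E) and E = True: B = True.
(~D \/ ~B): since B = True, the clause reduces to (~D). D = False.
From (F \/ D) and D = False: F = True.
From (~F \/ ~C) and F = True: C = False.
In (~A \/ C), C is now false; ~A must hold, so A = False.

False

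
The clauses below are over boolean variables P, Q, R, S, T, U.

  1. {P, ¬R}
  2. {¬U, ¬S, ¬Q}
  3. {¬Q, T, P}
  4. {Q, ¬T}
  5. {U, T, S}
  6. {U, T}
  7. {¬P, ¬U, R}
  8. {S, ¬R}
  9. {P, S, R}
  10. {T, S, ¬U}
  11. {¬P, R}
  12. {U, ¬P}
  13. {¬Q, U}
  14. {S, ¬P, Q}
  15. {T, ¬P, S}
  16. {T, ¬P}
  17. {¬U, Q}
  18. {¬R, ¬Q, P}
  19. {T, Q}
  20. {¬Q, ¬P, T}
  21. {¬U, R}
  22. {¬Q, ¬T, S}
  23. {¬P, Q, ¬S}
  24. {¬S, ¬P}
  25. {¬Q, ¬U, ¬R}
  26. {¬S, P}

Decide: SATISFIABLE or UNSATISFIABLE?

P = True:
  propagation gives R=True, S=True; an empty clause results — contradiction.
P = False:
  propagation gives R=False, S=True; an empty clause results — contradiction.
Every branch closes, so no satisfying assignment exists.

UNSATISFIABLE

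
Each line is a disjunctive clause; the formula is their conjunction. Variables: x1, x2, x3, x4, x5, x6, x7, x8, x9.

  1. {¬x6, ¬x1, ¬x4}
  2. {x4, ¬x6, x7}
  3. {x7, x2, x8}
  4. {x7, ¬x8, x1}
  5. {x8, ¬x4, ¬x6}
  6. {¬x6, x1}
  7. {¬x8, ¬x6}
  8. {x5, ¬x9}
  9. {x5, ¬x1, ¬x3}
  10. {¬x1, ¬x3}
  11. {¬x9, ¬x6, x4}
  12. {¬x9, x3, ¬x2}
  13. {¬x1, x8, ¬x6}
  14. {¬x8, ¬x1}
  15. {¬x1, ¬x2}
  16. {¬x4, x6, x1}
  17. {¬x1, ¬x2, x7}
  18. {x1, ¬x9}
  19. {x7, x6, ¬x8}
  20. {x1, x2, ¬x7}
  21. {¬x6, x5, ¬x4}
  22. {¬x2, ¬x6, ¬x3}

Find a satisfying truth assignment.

Pure literal: x9 appears only negated; assign x9 = False.
Set x1 = False and propagate.
  then x6 is forced to False.
  then x4 is forced to False.
Set x2 = True and propagate.
For the remaining variables, x3 = True, x5 = False, x7 = False, x8 = False works.
Every clause has at least one true literal under this assignment.
Check each clause:
  1. {¬x6, ¬x1, ¬x4} — ¬x6 is true.
  2. {¬x6, x7, x4} — ¬x6 is true.
  3. {x2, x8, x7} — x2 is true.
  4. {¬x8, x1, x7} — ¬x8 is true.
  5. {¬x6, ¬x4, x8} — ¬x6 is true.
  6. {x1, ¬x6} — ¬x6 is true.
  7. {¬x6, ¬x8} — ¬x8 is true.
  8. {¬x9, x5} — ¬x9 is true.
  9. {¬x1, ¬x3, x5} — ¬x1 is true.
  10. {¬x1, ¬x3} — ¬x1 is true.
  11. {¬x9, x4, ¬x6} — ¬x6 is true.
  12. {x3, ¬x9, ¬x2} — x3 is true.
  13. {¬x1, x8, ¬x6} — ¬x6 is true.
  14. {¬x1, ¬x8} — ¬x8 is true.
  15. {¬x1, ¬x2} — ¬x1 is true.
  16. {x6, x1, ¬x4} — ¬x4 is true.
  17. {¬x1, x7, ¬x2} — ¬x1 is true.
  18. {¬x9, x1} — ¬x9 is true.
  19. {¬x8, x6, x7} — ¬x8 is true.
  20. {¬x7, x2, x1} — ¬x7 is true.
  21. {x5, ¬x6, ¬x4} — ¬x6 is true.
  22. {¬x3, ¬x2, ¬x6} — ¬x6 is true.

x1 = F, x2 = T, x3 = T, x4 = F, x5 = F, x6 = F, x7 = F, x8 = F, x9 = F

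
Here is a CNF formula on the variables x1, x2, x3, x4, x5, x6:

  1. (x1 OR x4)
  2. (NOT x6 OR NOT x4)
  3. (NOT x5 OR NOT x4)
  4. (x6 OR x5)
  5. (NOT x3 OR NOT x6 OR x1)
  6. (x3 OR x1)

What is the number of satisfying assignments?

12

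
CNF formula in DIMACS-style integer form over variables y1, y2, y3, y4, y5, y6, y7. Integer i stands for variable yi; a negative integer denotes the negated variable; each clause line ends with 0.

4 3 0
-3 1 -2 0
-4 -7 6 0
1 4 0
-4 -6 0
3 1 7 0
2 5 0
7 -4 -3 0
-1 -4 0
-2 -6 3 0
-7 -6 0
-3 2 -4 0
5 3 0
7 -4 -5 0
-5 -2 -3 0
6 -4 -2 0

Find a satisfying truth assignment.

y1=True, y2=True, y3=True, y4=False, y5=False, y6=True, y7=False

Check each clause:
  1. {y3, y4} — y3 is true.
  2. {¬y3, y1, ¬y2} — y1 is true.
  3. {¬y4, ¬y7, y6} — ¬y7 is true.
  4. {y4, y1} — y1 is true.
  5. {¬y4, ¬y6} — ¬y4 is true.
  6. {y7, y1, y3} — y1 is true.
  7. {y2, y5} — y2 is true.
  8. {y7, ¬y3, ¬y4} — ¬y4 is true.
  9. {¬y4, ¬y1} — ¬y4 is true.
  10. {¬y6, ¬y2, y3} — y3 is true.
  11. {¬y6, ¬y7} — ¬y7 is true.
  12. {¬y3, ¬y4, y2} — y2 is true.
  13. {y3, y5} — y3 is true.
  14. {¬y5, ¬y4, y7} — ¬y5 is true.
  15. {¬y5, ¬y3, ¬y2} — ¬y5 is true.
  16. {y6, ¬y2, ¬y4} — ¬y4 is true.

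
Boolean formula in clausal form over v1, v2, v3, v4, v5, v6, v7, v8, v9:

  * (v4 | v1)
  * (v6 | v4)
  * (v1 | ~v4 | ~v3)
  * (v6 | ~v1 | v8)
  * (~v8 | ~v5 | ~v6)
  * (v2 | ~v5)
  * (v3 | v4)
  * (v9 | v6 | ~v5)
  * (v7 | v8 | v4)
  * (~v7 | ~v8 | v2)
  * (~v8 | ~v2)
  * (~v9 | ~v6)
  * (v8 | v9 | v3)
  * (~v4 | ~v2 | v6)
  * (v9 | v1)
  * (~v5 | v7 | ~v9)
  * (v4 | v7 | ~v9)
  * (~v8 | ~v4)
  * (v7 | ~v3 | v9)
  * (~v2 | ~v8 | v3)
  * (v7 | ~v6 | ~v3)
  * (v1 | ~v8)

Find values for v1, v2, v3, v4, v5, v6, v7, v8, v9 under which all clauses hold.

v1=T, v2=F, v3=T, v4=F, v5=F, v6=T, v7=T, v8=F, v9=F

v5 occurs only negated in the remaining clauses — set v5 = False.
Set v1 = True and propagate.
Set v2 = False and propagate.
Branch on v3: take v3 = True.
The remaining clauses are satisfied by v4 = False, v6 = True, v7 = True, v8 = False, v9 = False.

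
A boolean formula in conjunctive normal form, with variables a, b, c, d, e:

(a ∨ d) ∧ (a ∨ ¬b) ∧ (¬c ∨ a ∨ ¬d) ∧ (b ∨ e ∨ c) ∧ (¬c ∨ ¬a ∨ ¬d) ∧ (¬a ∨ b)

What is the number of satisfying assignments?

7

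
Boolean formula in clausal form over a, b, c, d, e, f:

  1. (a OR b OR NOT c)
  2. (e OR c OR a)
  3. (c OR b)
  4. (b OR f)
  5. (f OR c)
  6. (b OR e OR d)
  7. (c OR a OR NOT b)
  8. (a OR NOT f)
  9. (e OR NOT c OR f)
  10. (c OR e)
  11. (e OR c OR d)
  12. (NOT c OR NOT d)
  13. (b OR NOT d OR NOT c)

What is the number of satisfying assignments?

7

Satisfying assignments:
  a=F b=T c=T d=F e=T f=F
  a=T b=F c=T d=F e=T f=T
  a=T b=T c=F d=F e=T f=T
  a=T b=T c=F d=T e=T f=T
  a=T b=T c=T d=F e=F f=T
  a=T b=T c=T d=F e=T f=F
  a=T b=T c=T d=F e=T f=T
That's 7 in total.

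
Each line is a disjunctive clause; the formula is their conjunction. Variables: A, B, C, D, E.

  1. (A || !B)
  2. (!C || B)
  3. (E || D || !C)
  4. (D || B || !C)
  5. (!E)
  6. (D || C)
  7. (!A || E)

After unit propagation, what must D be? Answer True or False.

True

(!E) stands alone — E = False.
In (E || !A), E is now false; !A must hold, so A = False.
From (A || !B) and A = False: B = False.
In (!C || B), B is now false; !C must hold, so C = False.
(D || C) with C = False leaves only D, so D = True.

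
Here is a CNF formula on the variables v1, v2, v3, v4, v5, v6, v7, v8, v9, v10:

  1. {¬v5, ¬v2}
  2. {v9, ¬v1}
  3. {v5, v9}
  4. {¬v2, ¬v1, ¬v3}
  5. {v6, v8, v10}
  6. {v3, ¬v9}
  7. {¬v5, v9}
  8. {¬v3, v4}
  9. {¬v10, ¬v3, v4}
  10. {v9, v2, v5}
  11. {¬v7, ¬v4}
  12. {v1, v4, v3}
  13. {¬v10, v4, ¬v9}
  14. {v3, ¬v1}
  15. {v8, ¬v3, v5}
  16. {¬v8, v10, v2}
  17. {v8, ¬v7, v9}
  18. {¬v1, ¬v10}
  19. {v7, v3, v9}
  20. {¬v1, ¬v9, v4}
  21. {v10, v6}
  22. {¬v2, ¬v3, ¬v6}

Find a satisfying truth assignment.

v1 = F  v2 = F  v3 = T  v4 = T  v5 = T  v6 = T  v7 = F  v8 = F  v9 = T  v10 = F

Try v1 = False.
Set v2 = False and propagate.
For the remaining variables, v3 = True, v4 = True, v5 = True, v6 = True, v7 = False, v8 = False, v9 = True, v10 = False works.
Every clause has at least one true literal under this assignment.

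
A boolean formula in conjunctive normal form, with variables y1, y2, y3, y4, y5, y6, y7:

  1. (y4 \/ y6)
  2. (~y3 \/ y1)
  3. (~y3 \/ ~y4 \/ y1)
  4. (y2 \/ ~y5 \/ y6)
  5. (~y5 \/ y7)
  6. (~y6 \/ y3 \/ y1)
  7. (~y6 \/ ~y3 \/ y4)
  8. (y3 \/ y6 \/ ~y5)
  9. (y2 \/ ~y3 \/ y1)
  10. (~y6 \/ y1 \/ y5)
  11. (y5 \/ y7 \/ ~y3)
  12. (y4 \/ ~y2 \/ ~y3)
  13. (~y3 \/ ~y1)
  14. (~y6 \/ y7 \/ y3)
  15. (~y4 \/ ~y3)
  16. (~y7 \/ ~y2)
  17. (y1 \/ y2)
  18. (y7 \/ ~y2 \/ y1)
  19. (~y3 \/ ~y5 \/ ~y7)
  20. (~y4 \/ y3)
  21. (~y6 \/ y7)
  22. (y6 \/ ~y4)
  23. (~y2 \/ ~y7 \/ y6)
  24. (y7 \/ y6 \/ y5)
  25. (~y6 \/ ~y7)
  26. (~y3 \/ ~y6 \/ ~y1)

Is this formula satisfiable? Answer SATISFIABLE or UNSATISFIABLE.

UNSATISFIABLE

y3 = True:
  propagation gives y1=True; an empty clause results — contradiction.
y3 = False:
  propagation gives y4=False, y6=True, y1=True, y7=True; an empty clause results — contradiction.
Every branch closes, so no satisfying assignment exists.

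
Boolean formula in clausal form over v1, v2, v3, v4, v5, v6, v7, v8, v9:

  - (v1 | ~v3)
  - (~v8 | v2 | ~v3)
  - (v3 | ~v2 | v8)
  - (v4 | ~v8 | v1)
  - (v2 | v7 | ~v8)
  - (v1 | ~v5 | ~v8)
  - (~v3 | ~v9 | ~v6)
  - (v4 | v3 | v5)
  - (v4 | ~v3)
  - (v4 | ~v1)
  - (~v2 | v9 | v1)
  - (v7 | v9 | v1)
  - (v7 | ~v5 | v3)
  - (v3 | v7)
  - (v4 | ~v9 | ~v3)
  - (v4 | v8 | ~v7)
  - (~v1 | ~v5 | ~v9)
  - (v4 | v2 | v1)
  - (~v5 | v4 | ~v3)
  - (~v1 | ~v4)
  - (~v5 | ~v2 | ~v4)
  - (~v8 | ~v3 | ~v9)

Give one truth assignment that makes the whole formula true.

v1=0, v2=0, v3=0, v4=1, v5=0, v6=1, v7=1, v8=1, v9=1

Set v1 = False and propagate.
  then v3 is forced to False.
  then v7 is forced to True.
Try v2 = False.
  then v4 is forced to True.
Try v5 = False.
v6, v8, v9 are now unconstrained; take v6 = True, v8 = True, v9 = True.
Every clause has at least one true literal under this assignment.
Check each clause:
  1. (~v3 | v1) — ~v3 is true.
  2. (~v3 | ~v8 | v2) — ~v3 is true.
  3. (v3 | v8 | ~v2) — v8 is true.
  4. (~v8 | v4 | v1) — v4 is true.
  5. (v7 | v2 | ~v8) — v7 is true.
  6. (v1 | ~v8 | ~v5) — ~v5 is true.
  7. (~v6 | ~v9 | ~v3) — ~v3 is true.
  8. (v5 | v3 | v4) — v4 is true.
  9. (v4 | ~v3) — v4 is true.
  10. (v4 | ~v1) — v4 is true.
  11. (v1 | v9 | ~v2) — v9 is true.
  12. (v9 | v7 | v1) — v9 is true.
  13. (v7 | ~v5 | v3) — ~v5 is true.
  14. (v7 | v3) — v7 is true.
  15. (~v9 | v4 | ~v3) — v4 is true.
  16. (v8 | v4 | ~v7) — v8 is true.
  17. (~v1 | ~v5 | ~v9) — ~v5 is true.
  18. (v4 | v1 | v2) — v4 is true.
  19. (~v3 | v4 | ~v5) — ~v5 is true.
  20. (~v4 | ~v1) — ~v1 is true.
  21. (~v4 | ~v5 | ~v2) — ~v5 is true.
  22. (~v8 | ~v3 | ~v9) — ~v3 is true.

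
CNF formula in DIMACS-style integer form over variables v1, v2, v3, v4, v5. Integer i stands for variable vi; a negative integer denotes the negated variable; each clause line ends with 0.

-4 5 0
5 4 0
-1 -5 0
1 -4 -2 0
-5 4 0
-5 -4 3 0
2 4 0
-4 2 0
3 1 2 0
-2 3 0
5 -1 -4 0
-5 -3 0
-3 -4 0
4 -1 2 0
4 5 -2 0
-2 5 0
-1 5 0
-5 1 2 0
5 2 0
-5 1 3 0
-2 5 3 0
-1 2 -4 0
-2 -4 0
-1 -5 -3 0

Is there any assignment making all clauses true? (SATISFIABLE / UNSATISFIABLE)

UNSATISFIABLE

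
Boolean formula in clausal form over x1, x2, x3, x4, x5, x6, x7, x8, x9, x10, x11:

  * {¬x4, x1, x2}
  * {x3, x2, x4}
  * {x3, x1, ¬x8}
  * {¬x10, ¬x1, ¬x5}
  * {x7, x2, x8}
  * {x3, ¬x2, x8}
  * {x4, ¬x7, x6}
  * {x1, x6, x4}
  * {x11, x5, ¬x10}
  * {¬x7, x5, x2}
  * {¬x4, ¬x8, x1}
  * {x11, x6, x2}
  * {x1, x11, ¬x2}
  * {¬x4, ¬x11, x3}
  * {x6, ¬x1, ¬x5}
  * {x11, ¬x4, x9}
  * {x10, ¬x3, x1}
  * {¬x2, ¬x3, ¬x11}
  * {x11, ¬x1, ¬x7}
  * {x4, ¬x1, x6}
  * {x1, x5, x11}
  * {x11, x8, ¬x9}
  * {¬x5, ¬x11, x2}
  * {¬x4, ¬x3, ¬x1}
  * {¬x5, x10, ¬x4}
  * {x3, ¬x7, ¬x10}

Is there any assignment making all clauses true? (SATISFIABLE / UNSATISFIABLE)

SATISFIABLE

x6 occurs only positively in the remaining clauses — set x6 = True.
Try x1 = True.
The remaining clauses are satisfied by x2 = True, x3 = False, x4 = False, x5 = False, x7 = False, x8 = True, x9 = True, x10 = False, x11 = False.
Every clause has at least one true literal under this assignment.
So x1=True, x2=True, x3=False, x4=False, x5=False, x6=True, x7=False, x8=True, x9=True, x10=False, x11=False is a satisfying assignment.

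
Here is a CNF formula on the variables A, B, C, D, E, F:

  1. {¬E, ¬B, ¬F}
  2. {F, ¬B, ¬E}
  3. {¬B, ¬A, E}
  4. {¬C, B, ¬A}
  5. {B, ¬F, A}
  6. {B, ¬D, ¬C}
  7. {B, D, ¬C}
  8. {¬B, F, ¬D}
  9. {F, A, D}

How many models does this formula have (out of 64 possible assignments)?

Split on B, then F.
  B=T, F=T: remaining (A,C,D,E) ∈ {(F,F,F,F); (F,F,T,F); (F,T,F,F); (F,T,T,F)} — 4.
  B=T, F=F: a clause becomes empty — 0.
  B=F, F=T: remaining (A,C,D,E) ∈ {(T,F,F,F); (T,F,F,T); (T,F,T,F); (T,F,T,T)} — 4.
  B=F, F=F: E free; 3 ways for (A,C,D) × 2^1 = 6.
Total: 4 + 0 + 4 + 6 = 14.

14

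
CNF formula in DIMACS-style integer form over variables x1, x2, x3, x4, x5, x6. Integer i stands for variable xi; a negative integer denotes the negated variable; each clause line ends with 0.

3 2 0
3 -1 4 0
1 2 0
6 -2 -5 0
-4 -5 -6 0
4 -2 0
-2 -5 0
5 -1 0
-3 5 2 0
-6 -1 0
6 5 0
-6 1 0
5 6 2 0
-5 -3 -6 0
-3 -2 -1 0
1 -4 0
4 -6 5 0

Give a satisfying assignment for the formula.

Try x1 = True.
  then x5 is forced to True.
  then x2 is forced to False.
  then x3 is forced to True.
  then x6 is forced to False.
x4 is now unconstrained; take x4 = True.

x1=True, x2=False, x3=True, x4=True, x5=True, x6=False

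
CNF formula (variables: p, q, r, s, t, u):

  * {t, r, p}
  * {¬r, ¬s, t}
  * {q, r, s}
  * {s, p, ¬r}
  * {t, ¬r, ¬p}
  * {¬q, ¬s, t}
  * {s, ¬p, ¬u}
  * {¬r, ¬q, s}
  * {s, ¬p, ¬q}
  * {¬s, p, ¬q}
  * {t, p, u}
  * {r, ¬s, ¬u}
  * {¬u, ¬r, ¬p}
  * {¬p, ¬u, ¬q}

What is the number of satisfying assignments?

Split on p, then s.
  p=1, s=1: 5 of the 16 assignments to (q,r,t,u) work.
  p=1, s=0: remaining (q,r,t,u) ∈ {(0,1,1,0)} — 1.
  p=0, s=1: remaining (q,r,t,u) ∈ {(0,0,1,0); (0,1,1,0); (0,1,1,1)} — 3.
  p=0, s=0: remaining (q,r,t,u) ∈ {(1,0,1,0); (1,0,1,1)} — 2.
Total: 5 + 1 + 3 + 2 = 11.

11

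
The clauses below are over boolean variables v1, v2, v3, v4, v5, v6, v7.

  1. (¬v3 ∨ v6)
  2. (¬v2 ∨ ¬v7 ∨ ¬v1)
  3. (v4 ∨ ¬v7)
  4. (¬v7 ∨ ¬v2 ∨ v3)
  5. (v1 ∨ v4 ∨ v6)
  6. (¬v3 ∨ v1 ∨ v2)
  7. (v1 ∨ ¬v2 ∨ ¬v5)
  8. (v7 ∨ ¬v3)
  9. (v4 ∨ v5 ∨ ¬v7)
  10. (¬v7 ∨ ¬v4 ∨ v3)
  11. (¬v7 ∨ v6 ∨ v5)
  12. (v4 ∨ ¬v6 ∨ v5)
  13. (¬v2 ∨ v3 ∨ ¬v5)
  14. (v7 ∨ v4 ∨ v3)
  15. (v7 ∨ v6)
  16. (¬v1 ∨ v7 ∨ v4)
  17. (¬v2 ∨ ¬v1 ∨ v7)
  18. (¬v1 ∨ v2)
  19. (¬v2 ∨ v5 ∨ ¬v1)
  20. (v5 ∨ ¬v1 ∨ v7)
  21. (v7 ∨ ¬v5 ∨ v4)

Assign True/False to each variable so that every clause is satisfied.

v1=False, v2=False, v3=False, v4=True, v5=False, v6=True, v7=False

Check each clause:
  1. (v6 ∨ ¬v3) — ¬v3 is true.
  2. (¬v2 ∨ ¬v1 ∨ ¬v7) — ¬v7 is true.
  3. (¬v7 ∨ v4) — ¬v7 is true.
  4. (¬v2 ∨ ¬v7 ∨ v3) — ¬v7 is true.
  5. (v4 ∨ v1 ∨ v6) — v4 is true.
  6. (v2 ∨ ¬v3 ∨ v1) — ¬v3 is true.
  7. (¬v2 ∨ v1 ∨ ¬v5) — ¬v5 is true.
  8. (v7 ∨ ¬v3) — ¬v3 is true.
  9. (v4 ∨ v5 ∨ ¬v7) — ¬v7 is true.
  10. (¬v4 ∨ v3 ∨ ¬v7) — ¬v7 is true.
  11. (v5 ∨ v6 ∨ ¬v7) — ¬v7 is true.
  12. (v4 ∨ v5 ∨ ¬v6) — v4 is true.
  13. (¬v2 ∨ v3 ∨ ¬v5) — ¬v2 is true.
  14. (v4 ∨ v3 ∨ v7) — v4 is true.
  15. (v7 ∨ v6) — v6 is true.
  16. (v4 ∨ ¬v1 ∨ v7) — v4 is true.
  17. (¬v2 ∨ v7 ∨ ¬v1) — ¬v2 is true.
  18. (¬v1 ∨ v2) — ¬v1 is true.
  19. (¬v2 ∨ ¬v1 ∨ v5) — ¬v2 is true.
  20. (¬v1 ∨ v7 ∨ v5) — ¬v1 is true.
  21. (v7 ∨ ¬v5 ∨ v4) — ¬v5 is true.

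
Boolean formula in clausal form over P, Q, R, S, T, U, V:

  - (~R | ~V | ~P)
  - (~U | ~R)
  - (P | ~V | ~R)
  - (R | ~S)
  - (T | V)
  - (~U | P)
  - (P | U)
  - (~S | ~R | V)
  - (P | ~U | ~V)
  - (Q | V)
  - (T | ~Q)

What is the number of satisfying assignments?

9

Split on V, then P.
  V=1, P=1: U free; 3 ways for (Q,R,S,T) × 2^1 = 6.
  V=1, P=0: a clause becomes empty — 0.
  V=0, P=1: remaining (Q,R,S,T,U) ∈ {(1,0,0,1,0); (1,0,0,1,1); (1,1,0,1,0)} — 3.
  V=0, P=0: a clause becomes empty — 0.
Total: 6 + 0 + 3 + 0 = 9.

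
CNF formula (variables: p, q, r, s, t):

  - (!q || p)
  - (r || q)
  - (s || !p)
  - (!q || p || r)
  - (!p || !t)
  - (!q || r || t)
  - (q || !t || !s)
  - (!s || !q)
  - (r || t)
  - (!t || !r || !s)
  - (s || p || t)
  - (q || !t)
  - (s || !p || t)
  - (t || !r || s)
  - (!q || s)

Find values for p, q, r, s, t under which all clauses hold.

Try p = True.
  then s is forced to True.
  then t is forced to False.
  then q is forced to False.
  then r is forced to True.

p = T, q = F, r = T, s = T, t = F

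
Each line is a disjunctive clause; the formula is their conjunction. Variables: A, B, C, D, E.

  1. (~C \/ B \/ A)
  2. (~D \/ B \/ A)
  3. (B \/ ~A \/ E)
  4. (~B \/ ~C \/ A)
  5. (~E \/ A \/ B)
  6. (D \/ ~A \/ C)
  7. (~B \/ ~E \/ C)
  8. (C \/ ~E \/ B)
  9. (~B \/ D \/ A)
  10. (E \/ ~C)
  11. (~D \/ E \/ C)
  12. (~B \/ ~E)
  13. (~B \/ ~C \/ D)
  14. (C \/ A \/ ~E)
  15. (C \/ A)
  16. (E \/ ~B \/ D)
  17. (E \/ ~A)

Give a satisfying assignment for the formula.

A=T, B=F, C=T, D=F, E=T

Check each clause:
  1. (B \/ ~C \/ A) — A is true.
  2. (A \/ ~D \/ B) — A is true.
  3. (E \/ ~A \/ B) — E is true.
  4. (~C \/ ~B \/ A) — A is true.
  5. (B \/ A \/ ~E) — A is true.
  6. (D \/ ~A \/ C) — C is true.
  7. (~E \/ C \/ ~B) — C is true.
  8. (B \/ ~E \/ C) — C is true.
  9. (~B \/ D \/ A) — A is true.
  10. (E \/ ~C) — E is true.
  11. (C \/ E \/ ~D) — C is true.
  12. (~E \/ ~B) — ~B is true.
  13. (D \/ ~B \/ ~C) — ~B is true.
  14. (C \/ A \/ ~E) — A is true.
  15. (A \/ C) — A is true.
  16. (~B \/ D \/ E) — E is true.
  17. (E \/ ~A) — E is true.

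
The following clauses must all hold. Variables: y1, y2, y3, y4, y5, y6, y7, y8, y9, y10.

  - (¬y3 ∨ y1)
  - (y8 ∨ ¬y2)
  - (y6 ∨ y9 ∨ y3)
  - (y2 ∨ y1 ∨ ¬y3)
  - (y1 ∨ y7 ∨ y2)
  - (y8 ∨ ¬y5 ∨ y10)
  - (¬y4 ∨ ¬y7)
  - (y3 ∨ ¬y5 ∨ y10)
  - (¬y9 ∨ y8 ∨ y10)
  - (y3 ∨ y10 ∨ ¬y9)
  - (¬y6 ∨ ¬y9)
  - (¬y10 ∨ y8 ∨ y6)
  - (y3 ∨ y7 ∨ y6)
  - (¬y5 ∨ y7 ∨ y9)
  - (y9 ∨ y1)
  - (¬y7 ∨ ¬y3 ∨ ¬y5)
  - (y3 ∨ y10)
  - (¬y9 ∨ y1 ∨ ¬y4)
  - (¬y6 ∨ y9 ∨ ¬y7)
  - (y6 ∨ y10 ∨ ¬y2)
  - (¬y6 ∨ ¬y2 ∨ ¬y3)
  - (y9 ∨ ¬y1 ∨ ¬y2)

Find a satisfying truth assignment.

y1=1, y2=0, y3=1, y4=1, y5=0, y6=0, y7=0, y8=0, y9=0, y10=0

Check each clause:
  1. (y1 ∨ ¬y3) — y1 is true.
  2. (¬y2 ∨ y8) — ¬y2 is true.
  3. (y6 ∨ y9 ∨ y3) — y3 is true.
  4. (y1 ∨ y2 ∨ ¬y3) — y1 is true.
  5. (y1 ∨ y7 ∨ y2) — y1 is true.
  6. (¬y5 ∨ y10 ∨ y8) — ¬y5 is true.
  7. (¬y7 ∨ ¬y4) — ¬y7 is true.
  8. (y3 ∨ ¬y5 ∨ y10) — y3 is true.
  9. (y8 ∨ y10 ∨ ¬y9) — ¬y9 is true.
  10. (y3 ∨ y10 ∨ ¬y9) — y3 is true.
  11. (¬y6 ∨ ¬y9) — ¬y6 is true.
  12. (y8 ∨ y6 ∨ ¬y10) — ¬y10 is true.
  13. (y7 ∨ y6 ∨ y3) — y3 is true.
  14. (y7 ∨ ¬y5 ∨ y9) — ¬y5 is true.
  15. (y1 ∨ y9) — y1 is true.
  16. (¬y7 ∨ ¬y3 ∨ ¬y5) — ¬y7 is true.
  17. (y3 ∨ y10) — y3 is true.
  18. (¬y9 ∨ ¬y4 ∨ y1) — y1 is true.
  19. (¬y6 ∨ y9 ∨ ¬y7) — ¬y7 is true.
  20. (¬y2 ∨ y10 ∨ y6) — ¬y2 is true.
  21. (¬y3 ∨ ¬y2 ∨ ¬y6) — ¬y6 is true.
  22. (¬y1 ∨ ¬y2 ∨ y9) — ¬y2 is true.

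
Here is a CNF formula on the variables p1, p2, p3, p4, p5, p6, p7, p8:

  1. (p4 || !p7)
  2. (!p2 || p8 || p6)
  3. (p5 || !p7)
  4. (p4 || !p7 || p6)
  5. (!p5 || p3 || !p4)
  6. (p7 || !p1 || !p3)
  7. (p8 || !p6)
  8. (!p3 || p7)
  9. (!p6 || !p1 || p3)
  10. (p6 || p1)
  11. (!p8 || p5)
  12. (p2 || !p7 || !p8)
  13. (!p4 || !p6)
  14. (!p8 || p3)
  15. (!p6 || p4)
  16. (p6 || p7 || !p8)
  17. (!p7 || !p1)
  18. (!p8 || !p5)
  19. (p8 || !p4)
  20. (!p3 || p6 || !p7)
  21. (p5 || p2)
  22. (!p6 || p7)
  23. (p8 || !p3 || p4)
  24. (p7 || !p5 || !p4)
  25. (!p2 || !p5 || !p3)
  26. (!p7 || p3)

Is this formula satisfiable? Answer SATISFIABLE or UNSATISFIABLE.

SATISFIABLE

Try p1 = True.
  then p7 is forced to False.
  then p3 is forced to False.
  then p6 is forced to False.
  then p8 is forced to False.
  then p2 is forced to False.
  then p4 is forced to False.
  then p5 is forced to True.
So p1=1, p2=0, p3=0, p4=0, p5=1, p6=0, p7=0, p8=0 is a satisfying assignment.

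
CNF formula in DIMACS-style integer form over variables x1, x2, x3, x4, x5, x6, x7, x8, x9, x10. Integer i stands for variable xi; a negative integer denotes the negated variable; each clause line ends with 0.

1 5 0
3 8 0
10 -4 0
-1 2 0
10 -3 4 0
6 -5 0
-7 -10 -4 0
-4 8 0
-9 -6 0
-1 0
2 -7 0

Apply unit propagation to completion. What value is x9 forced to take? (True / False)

False

Unit clause (NOT x1) sets x1 = False.
(x1 OR x5): since x1 = False, the clause reduces to (x5). x5 = True.
(NOT x5 OR x6) with x5 = True leaves only x6, so x6 = True.
In (NOT x9 OR NOT x6), NOT x6 is now false; NOT x9 must hold, so x9 = False.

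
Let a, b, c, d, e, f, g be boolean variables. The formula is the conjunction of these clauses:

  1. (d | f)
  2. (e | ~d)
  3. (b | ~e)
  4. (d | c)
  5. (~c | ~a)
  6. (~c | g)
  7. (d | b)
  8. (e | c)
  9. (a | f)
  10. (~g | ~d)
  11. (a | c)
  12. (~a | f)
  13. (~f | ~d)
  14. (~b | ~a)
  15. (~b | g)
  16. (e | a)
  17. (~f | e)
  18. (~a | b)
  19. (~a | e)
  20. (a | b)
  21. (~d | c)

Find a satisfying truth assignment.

a=0, b=1, c=1, d=0, e=1, f=1, g=1

Try a = False.
  then f is forced to True.
  then c is forced to True.
  then g is forced to True.
  then d is forced to False.
  then b is forced to True.
  then e is forced to True.
Check each clause:
  1. (f | d) — f is true.
  2. (~d | e) — ~d is true.
  3. (~e | b) — b is true.
  4. (d | c) — c is true.
  5. (~c | ~a) — ~a is true.
  6. (~c | g) — g is true.
  7. (b | d) — b is true.
  8. (e | c) — c is true.
  9. (f | a) — f is true.
  10. (~d | ~g) — ~d is true.
  11. (a | c) — c is true.
  12. (~a | f) — f is true.
  13. (~f | ~d) — ~d is true.
  14. (~b | ~a) — ~a is true.
  15. (~b | g) — g is true.
  16. (e | a) — e is true.
  17. (e | ~f) — e is true.
  18. (b | ~a) — b is true.
  19. (~a | e) — e is true.
  20. (b | a) — b is true.
  21. (c | ~d) — c is true.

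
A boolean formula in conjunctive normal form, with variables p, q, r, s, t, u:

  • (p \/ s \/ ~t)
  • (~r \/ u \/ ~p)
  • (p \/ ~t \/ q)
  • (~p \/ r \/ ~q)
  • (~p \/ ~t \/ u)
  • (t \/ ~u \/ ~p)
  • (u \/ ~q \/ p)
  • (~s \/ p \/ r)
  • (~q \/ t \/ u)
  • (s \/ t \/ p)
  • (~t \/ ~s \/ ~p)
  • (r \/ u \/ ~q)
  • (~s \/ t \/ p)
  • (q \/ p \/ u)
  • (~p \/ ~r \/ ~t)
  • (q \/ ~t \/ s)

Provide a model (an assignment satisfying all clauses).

p = 0, q = 1, r = 1, s = 1, t = 1, u = 1

Try p = False.
Set q = True and propagate.
  then u is forced to True.
The remaining clauses are satisfied by r = True, s = True, t = True.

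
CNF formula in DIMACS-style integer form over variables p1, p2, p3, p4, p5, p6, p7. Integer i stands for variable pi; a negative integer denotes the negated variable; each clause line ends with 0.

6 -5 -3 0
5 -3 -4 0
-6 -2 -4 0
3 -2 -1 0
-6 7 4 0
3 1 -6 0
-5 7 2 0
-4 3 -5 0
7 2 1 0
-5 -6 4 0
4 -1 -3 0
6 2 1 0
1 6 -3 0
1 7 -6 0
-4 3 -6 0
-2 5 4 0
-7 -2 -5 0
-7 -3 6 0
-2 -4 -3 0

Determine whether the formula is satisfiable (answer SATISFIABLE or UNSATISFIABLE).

Branch on p1: take p1 = False.
Branch on p2: take p2 = False.
  then p7 is forced to True.
  then p6 is forced to True.
  then p3 is forced to True.
The remaining clauses are satisfied by p4 = False, p5 = False.
So p1 = False, p2 = False, p3 = True, p4 = False, p5 = False, p6 = True, p7 = True is a satisfying assignment.

SATISFIABLE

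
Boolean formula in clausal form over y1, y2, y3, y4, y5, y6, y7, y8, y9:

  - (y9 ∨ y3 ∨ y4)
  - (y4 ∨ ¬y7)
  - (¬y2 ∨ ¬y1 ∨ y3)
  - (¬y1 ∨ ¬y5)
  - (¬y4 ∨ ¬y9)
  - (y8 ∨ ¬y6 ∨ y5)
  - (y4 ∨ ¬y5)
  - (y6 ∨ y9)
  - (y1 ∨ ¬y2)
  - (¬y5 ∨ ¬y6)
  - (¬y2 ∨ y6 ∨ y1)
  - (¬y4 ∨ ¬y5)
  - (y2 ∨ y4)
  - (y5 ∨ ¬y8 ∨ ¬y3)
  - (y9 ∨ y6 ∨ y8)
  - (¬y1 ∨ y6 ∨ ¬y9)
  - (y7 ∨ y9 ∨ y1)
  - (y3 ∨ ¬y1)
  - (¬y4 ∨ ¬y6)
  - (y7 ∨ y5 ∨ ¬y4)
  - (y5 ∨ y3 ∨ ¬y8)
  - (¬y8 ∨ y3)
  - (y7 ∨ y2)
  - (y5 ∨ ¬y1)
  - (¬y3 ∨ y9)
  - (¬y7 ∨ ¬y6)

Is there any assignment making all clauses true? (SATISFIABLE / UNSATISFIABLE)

y5 = True:
  propagation gives y1=False, y4=True; an empty clause results — contradiction.
y5 = False:
  propagation gives y1=False, y2=False, y4=True, y9=False; an empty clause results — contradiction.
Every branch closes, so no satisfying assignment exists.

UNSATISFIABLE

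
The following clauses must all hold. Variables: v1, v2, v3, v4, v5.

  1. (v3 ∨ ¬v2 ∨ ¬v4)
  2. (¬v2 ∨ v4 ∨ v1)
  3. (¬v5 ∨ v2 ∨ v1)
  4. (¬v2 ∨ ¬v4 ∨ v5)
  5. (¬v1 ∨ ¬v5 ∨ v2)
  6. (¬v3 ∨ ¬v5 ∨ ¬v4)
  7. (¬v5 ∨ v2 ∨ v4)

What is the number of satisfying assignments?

12

Case analysis on v2 and v4:
  v2=T, v4=T: a clause becomes empty — 0.
  v2=T, v4=F: remaining (v1,v3,v5) ∈ {(T,F,F); (T,F,T); (T,T,F); (T,T,T)} — 4.
  v2=F, v4=T: remaining (v1,v3,v5) ∈ {(F,F,F); (F,T,F); (T,F,F); (T,T,F)} — 4.
  v2=F, v4=F: remaining (v1,v3,v5) ∈ {(F,F,F); (F,T,F); (T,F,F); (T,T,F)} — 4.
Total: 0 + 4 + 4 + 4 = 12.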